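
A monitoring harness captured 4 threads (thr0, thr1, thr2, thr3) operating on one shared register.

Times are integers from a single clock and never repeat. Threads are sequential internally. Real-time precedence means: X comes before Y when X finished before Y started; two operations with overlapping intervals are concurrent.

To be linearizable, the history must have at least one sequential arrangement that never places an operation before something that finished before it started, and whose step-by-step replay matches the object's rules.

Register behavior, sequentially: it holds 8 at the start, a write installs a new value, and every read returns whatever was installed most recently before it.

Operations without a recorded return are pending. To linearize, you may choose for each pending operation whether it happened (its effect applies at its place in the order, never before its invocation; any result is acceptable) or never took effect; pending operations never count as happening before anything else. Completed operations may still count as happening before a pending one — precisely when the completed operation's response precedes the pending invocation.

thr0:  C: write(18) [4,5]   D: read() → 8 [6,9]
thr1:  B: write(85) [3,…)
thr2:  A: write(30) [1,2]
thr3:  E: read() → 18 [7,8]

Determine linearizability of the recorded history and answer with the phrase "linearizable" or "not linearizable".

not linearizable

the violation lands at event 9, D's response at time 9: events 1..8 linearize, events 1..9 do not
4 completed operations, 2 real-time-consistent orders — every register replay fails
no completion choice of the 1 pending operation (B) rescues it — every subset was tried
for example A, C, D, E (pending dropped) fails at step 3: D read() → 8 is not legal there
for example A, C, E, D (pending dropped) fails at step 4: D read() → 8 is not legal there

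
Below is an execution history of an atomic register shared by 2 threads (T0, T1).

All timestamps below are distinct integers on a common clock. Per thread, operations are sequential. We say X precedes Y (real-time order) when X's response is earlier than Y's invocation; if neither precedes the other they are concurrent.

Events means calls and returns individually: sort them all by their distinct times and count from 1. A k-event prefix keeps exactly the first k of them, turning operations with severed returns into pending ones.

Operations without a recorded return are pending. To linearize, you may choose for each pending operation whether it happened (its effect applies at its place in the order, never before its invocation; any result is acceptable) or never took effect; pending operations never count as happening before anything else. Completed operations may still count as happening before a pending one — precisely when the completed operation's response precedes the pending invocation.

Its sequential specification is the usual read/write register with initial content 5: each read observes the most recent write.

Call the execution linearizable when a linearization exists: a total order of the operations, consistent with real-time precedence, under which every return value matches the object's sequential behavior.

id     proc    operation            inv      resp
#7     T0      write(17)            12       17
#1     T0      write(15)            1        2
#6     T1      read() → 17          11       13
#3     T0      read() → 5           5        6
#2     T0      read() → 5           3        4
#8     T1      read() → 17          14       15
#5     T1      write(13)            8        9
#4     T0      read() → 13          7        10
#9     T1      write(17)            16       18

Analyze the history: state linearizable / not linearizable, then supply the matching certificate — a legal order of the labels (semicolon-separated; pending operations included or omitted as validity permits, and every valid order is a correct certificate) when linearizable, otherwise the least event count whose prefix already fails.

not linearizable — minimal violating prefix: 4 events

cut after 3 events: linearizable; cut after 4 events (#2 responds, time 4): not linearizable
a single order respects real time; the 2 completed atomic register operations fail replay along it
one such order, #1, #2, breaks at step 2 where #2 read() → 5 is illegal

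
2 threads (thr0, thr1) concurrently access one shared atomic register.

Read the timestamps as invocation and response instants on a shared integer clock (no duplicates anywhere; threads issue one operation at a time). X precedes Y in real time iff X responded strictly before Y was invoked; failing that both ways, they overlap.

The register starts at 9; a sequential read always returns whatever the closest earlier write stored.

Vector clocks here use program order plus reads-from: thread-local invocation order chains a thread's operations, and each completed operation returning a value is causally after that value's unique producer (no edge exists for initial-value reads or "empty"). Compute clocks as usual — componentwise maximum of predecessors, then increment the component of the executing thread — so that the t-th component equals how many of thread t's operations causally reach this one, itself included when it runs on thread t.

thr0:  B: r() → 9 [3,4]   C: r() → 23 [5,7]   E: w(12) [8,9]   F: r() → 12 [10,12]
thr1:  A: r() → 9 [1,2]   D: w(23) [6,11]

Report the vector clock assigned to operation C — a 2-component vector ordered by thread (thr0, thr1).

(2, 2)

invoked at 1, A has no predecessors; its own thr1 bump gives (0, 1)
invoked at 3, B has no predecessors; its own thr0 bump gives (1, 0)
VC(D, invoked at 6): max of VC(A)=(0, 1), then +1 on thread thr1 → (0, 2)
VC(C, invoked at 5): max of VC(B)=(1, 0), VC(D)=(0, 2), then +1 on thread thr0 → (2, 2)
VC(E, invoked at 8): max of VC(C)=(2, 2), then +1 on thread thr0 → (3, 2)
VC(F, invoked at 10): max of VC(E)=(3, 2), then +1 on thread thr0 → (4, 2)
target: VC(C) = (2, 2)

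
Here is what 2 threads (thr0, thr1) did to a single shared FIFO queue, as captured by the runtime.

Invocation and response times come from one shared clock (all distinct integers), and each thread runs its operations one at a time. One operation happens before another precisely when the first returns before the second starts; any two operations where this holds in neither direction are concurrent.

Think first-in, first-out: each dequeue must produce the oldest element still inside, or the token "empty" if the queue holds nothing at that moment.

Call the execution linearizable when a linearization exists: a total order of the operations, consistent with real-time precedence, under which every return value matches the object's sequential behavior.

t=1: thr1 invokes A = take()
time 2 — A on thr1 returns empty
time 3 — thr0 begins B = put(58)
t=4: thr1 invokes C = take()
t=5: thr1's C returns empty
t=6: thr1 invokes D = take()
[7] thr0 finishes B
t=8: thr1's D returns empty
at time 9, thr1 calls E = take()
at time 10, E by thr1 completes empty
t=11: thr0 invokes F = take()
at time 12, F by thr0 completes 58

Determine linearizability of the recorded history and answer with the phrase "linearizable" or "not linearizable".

not linearizable

already the first 10 events (up to E's response at time 10) admit no linearization; the first 9 still do
3 orders of the 5 completed FIFO queue ops respect real time; none is legal
e.g. A, B, C, D, E: illegal at step 3, since C take() → empty cannot apply there
e.g. A, C, B, D, E: illegal at step 4, since D take() → empty cannot apply there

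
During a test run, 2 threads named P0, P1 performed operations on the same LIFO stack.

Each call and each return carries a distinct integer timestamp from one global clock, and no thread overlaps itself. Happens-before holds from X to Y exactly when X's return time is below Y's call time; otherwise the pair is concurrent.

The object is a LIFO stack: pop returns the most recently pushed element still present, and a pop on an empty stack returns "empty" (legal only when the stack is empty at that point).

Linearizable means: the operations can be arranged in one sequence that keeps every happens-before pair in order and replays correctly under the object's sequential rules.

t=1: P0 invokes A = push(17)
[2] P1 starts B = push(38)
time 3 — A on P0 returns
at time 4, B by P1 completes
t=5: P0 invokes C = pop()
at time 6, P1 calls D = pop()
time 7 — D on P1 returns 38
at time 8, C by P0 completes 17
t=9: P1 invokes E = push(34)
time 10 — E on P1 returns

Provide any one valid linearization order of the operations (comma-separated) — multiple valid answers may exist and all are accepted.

A, B, D, C, E

1. A push(17), leaving stack <17>
2. B push(38), leaving stack <17,38>
3. D pop() → 38, leaving stack <17>
4. C pop() → 17, leaving stack <>
5. E push(34), leaving stack <34>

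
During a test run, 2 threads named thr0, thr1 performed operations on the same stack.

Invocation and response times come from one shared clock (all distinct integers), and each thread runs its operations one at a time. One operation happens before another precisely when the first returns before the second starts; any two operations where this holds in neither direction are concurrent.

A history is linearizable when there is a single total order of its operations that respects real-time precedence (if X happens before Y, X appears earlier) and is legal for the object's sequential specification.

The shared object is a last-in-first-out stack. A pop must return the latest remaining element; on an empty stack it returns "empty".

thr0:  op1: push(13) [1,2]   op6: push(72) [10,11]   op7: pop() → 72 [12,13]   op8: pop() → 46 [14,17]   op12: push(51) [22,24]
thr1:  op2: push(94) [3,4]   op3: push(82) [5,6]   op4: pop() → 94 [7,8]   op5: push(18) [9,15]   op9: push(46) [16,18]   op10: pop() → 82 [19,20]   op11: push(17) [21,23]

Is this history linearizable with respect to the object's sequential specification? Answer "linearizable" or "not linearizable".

not linearizable

events 1..7 are fine; event 8 — the response of op4 at time 8 — makes the prefix non-linearizable
exhaustive check: the 4 completed stack ops admit one real-time order; illegal
e.g. op1, op2, op3, op4: illegal at step 4, since op4 pop() → 94 cannot apply there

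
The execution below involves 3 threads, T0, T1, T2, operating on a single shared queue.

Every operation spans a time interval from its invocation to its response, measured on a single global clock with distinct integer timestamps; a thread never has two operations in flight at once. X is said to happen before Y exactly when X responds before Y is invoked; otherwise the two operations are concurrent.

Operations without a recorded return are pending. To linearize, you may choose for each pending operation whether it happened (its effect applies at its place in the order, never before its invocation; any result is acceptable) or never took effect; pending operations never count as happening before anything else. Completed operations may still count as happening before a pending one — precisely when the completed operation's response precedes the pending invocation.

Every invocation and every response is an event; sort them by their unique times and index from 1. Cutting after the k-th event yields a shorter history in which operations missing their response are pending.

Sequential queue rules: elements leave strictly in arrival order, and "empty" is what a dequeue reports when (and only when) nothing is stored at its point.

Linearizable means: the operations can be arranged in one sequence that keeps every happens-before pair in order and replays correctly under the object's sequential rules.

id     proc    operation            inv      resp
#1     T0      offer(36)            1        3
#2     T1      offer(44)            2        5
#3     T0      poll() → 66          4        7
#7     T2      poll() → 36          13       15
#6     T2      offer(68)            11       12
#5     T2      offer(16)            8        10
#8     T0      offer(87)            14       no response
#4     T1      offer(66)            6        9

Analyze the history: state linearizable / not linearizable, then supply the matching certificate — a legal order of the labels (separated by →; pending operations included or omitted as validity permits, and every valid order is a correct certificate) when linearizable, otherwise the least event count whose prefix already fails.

already the first 7 events (up to #3's response at time 7) admit no linearization; the first 6 still do
every one of the 3 real-time-consistent orders over 3 completed queue ops fails the sequential spec
include/drop combinations of the 1 pending operation (#4) were all tried; none helps
e.g. #1, #2, #3 (pending dropped): illegal at step 3, since #3 poll() → 66 cannot apply there
e.g. #1, #3, #2 (pending dropped): illegal at step 2, since #3 poll() → 66 cannot apply there

not linearizable — minimal violating prefix: 7 events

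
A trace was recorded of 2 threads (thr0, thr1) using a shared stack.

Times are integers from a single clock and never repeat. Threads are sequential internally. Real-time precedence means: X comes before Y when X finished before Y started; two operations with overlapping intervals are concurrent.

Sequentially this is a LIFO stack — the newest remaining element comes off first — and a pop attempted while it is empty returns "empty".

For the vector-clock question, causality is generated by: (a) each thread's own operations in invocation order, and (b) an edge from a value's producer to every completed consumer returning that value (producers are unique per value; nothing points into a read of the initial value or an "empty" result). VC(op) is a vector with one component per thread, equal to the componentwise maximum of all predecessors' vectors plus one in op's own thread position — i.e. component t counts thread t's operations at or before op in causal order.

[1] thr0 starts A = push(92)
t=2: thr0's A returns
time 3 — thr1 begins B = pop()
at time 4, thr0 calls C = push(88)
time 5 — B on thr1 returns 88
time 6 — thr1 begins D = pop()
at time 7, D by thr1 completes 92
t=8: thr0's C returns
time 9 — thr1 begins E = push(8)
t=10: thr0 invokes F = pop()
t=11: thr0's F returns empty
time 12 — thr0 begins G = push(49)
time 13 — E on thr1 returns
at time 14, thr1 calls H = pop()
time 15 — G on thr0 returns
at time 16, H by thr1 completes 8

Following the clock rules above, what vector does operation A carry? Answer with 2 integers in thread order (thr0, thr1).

root op A, invoked 1: fresh clock plus thr0's own tick → (1, 0)
from VC(A)=(1, 0), C (invoked 4) maxes components and bumps thr0 → (2, 0)
from VC(C)=(2, 0), B (invoked 3) maxes components and bumps thr1 → (2, 1)
from VC(C)=(2, 0), F (invoked 10) maxes components and bumps thr0 → (3, 0)
from VC(A)=(1, 0), VC(B)=(2, 1), D (invoked 6) maxes components and bumps thr1 → (2, 2)
from VC(F)=(3, 0), G (invoked 12) maxes components and bumps thr0 → (4, 0)
from VC(D)=(2, 2), E (invoked 9) maxes components and bumps thr1 → (2, 3)
from VC(E)=(2, 3), H (invoked 14) maxes components and bumps thr1 → (2, 4)
target: VC(A) = (1, 0)

(1, 0)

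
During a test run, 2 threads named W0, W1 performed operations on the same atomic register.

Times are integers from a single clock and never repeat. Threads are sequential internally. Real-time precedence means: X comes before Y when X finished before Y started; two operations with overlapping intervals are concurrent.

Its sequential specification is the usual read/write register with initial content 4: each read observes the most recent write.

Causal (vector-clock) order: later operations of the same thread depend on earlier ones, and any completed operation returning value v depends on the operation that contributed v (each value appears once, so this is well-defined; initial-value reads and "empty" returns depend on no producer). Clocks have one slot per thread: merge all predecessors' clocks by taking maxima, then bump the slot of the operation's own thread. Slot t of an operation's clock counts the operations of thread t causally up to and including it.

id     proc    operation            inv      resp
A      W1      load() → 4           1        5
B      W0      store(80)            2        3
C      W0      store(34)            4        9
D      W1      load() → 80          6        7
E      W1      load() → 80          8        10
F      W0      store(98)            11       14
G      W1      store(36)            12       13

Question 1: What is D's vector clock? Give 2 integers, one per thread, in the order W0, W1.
Answer: (1, 2)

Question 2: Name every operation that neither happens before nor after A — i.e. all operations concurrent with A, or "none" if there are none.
Answer: B, C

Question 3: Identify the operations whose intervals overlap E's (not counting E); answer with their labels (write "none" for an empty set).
Answer: C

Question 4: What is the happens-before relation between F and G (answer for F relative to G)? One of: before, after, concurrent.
Answer: concurrent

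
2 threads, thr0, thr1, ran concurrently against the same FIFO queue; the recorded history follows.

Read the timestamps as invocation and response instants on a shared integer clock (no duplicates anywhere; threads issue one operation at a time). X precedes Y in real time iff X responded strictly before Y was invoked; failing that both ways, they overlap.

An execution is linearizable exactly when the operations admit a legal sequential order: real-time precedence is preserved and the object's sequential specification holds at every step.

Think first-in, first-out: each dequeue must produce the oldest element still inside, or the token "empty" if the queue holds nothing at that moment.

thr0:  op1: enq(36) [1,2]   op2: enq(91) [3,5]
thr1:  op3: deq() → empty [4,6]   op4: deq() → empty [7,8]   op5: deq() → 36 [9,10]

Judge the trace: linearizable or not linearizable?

not linearizable

through event 5 a valid linearization exists; event 6 (op3 responding at time 6) ends that
the 3 completed operations admit 2 real-time orders; each fails the FIFO queue replay
sample order op1, op2, op3 stalls at step 3 — op3 deq() → empty has no legal effect
sample order op1, op3, op2 stalls at step 2 — op3 deq() → empty has no legal effect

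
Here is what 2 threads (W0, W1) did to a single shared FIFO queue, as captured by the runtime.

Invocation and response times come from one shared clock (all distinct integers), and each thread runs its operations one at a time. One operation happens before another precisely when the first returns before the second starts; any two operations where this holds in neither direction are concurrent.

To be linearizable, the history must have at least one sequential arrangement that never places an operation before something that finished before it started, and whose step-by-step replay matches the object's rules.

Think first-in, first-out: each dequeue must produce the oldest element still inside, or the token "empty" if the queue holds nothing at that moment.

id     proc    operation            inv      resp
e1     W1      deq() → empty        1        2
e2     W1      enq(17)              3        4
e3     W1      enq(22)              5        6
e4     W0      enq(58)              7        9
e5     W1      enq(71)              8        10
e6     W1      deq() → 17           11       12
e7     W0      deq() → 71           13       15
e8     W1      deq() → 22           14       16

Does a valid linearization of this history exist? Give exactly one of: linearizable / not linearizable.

linearizable

a witness: e1, e2, e3, e5, e4, e6, e8, e7
step 1: e1 deq() → empty — queue <>
step 2: e2 enq(17) — queue <17>
step 3: e3 enq(22) — queue <17,22>
step 4: e5 enq(71) — queue <17,22,71>
step 5: e4 enq(58) — queue <17,22,71,58>
step 6: e6 deq() → 17 — queue <22,71,58>
step 7: e8 deq() → 22 — queue <71,58>
step 8: e7 deq() → 71 — queue <58>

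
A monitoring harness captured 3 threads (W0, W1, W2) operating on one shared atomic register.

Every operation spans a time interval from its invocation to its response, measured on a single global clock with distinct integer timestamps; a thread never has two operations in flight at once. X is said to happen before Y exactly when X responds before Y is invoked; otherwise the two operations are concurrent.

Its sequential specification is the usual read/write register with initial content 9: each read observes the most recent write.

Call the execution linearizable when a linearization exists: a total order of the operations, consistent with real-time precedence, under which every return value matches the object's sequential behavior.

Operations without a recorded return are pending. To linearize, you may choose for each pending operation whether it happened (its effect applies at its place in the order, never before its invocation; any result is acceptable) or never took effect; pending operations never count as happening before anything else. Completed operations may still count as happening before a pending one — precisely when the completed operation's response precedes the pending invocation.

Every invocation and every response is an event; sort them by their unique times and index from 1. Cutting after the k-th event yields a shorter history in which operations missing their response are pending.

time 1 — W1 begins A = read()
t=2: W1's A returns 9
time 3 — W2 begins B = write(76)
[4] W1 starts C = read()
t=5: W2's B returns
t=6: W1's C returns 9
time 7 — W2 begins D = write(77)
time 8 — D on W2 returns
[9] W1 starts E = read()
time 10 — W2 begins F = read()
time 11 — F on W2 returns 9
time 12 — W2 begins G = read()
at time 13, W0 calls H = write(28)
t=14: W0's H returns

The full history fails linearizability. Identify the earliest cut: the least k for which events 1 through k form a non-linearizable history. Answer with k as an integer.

11

a valid linearization of events 1..10 exists, for instance A, C, B, D:
1. A read() → 9, leaving value 9
2. C read() → 9, leaving value 9
3. B write(76), leaving value 76
4. D write(77), leaving value 77
adding event 11 (F responds at 11) leaves no legal real-time order
completion choices over the 1 pending operation (E) were checked; none helps
sample order A, B, C, D, F (pending dropped) stalls at step 3 — C read() → 9 has no legal effect
sample order A, C, B, D, F (pending dropped) stalls at step 5 — F read() → 9 has no legal effect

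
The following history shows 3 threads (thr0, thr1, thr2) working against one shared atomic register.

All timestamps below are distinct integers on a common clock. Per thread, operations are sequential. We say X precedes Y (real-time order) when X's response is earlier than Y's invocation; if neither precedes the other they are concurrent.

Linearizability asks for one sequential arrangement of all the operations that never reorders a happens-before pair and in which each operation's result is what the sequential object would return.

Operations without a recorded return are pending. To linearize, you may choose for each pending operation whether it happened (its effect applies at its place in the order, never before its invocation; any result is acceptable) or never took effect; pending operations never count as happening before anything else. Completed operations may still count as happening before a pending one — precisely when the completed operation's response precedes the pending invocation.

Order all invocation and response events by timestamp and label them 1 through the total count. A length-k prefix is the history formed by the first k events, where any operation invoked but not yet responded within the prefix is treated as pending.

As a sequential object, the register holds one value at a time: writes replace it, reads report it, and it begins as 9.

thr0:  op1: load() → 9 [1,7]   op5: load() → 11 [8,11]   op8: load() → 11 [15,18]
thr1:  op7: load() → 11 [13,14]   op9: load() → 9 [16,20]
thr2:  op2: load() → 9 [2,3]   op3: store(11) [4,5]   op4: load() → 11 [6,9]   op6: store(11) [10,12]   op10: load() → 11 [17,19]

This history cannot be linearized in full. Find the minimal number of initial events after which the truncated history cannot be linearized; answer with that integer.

events 1..19 are linearizable, e.g. via op1, op2, op3, op4, op5, op6, op7, op8, op9, op10:
after step 1 (op1 load() → 9): value 9
after step 2 (op2 load() → 9): value 9
after step 3 (op3 store(11)): value 11
after step 4 (op4 load() → 11): value 11
after step 5 (op5 load() → 11): value 11
after step 6 (op6 store(11)): value 11
after step 7 (op7 load() → 11): value 11
after step 8 (op8 load() → 11): value 11
after step 9 (op9 load() (pending, included)): value 11
after step 10 (op10 load() → 11): value 11
include event 20 — op9 responding at 20 — and every candidate order breaks
take op1, op2, op3, op4, op5, op6, op7, op8, op9, op10: step 9 already fails, because op9 load() → 9 cannot occur there
take op1, op2, op3, op4, op5, op6, op7, op8, op10, op9: step 10 already fails, because op9 load() → 9 cannot occur there

20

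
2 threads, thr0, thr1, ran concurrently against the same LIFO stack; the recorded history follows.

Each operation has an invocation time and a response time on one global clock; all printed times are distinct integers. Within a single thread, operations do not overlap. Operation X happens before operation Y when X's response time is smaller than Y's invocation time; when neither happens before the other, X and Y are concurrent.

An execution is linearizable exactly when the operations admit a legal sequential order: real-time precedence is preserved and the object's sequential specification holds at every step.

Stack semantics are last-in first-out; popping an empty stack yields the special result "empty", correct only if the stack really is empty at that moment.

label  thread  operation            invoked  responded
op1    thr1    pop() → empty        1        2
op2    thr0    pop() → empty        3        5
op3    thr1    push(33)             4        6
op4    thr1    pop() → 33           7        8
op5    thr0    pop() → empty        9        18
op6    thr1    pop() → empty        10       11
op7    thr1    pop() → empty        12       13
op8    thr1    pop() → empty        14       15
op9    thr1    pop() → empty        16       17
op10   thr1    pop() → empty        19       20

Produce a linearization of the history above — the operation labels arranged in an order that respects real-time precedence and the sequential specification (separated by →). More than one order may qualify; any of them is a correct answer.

after step 1 (op1 pop() → empty): stack <>
after step 2 (op2 pop() → empty): stack <>
after step 3 (op3 push(33)): stack <33>
after step 4 (op4 pop() → 33): stack <>
after step 5 (op5 pop() → empty): stack <>
after step 6 (op6 pop() → empty): stack <>
after step 7 (op7 pop() → empty): stack <>
after step 8 (op8 pop() → empty): stack <>
after step 9 (op9 pop() → empty): stack <>
after step 10 (op10 pop() → empty): stack <>

op1 → op2 → op3 → op4 → op5 → op6 → op7 → op8 → op9 → op10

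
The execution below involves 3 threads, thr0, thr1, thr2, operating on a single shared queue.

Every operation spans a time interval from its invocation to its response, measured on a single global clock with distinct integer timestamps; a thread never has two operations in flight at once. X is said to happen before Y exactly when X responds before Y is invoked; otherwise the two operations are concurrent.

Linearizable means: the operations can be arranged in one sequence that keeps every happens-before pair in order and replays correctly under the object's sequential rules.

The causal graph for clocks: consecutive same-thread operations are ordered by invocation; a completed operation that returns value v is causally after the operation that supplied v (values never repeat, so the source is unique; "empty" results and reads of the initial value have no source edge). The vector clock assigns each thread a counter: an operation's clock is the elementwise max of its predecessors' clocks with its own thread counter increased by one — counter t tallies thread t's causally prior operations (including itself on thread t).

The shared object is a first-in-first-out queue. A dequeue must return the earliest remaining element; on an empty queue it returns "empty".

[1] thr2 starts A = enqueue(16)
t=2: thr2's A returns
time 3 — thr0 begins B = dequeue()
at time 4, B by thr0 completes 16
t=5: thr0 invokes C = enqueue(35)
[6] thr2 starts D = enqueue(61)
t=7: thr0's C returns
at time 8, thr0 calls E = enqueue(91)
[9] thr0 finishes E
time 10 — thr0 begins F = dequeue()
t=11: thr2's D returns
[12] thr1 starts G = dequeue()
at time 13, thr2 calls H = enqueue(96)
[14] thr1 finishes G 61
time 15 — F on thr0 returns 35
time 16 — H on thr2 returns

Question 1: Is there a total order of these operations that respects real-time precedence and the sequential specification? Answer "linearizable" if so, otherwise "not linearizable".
linearizable

one valid linearization: A, B, C, D, E, F, G, H
1. A enqueue(16), leaving queue <16>
2. B dequeue() → 16, leaving queue <>
3. C enqueue(35), leaving queue <35>
4. D enqueue(61), leaving queue <35,61>
5. E enqueue(91), leaving queue <35,61,91>
6. F dequeue() → 35, leaving queue <61,91>
7. G dequeue() → 61, leaving queue <91>
8. H enqueue(96), leaving queue <91,96>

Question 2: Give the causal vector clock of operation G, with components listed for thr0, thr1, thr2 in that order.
Answer: (0, 1, 2)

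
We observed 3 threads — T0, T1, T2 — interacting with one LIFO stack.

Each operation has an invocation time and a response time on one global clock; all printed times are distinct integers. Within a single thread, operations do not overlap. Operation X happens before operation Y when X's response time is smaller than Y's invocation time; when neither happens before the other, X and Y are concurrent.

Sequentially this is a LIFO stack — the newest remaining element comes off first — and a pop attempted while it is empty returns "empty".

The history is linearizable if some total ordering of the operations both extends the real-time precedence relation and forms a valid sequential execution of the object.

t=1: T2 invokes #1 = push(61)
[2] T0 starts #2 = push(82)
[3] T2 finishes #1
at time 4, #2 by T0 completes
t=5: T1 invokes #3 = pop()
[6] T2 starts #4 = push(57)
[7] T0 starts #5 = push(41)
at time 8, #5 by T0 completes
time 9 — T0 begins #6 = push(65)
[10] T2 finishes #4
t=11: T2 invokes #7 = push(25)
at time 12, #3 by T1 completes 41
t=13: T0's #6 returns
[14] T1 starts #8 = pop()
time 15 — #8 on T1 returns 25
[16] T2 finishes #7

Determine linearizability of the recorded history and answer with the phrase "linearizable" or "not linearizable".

a witness: #1, #2, #4, #5, #3, #6, #7, #8
1. #1 push(61), leaving stack <61>
2. #2 push(82), leaving stack <61,82>
3. #4 push(57), leaving stack <61,82,57>
4. #5 push(41), leaving stack <61,82,57,41>
5. #3 pop() → 41, leaving stack <61,82,57>
6. #6 push(65), leaving stack <61,82,57,65>
7. #7 push(25), leaving stack <61,82,57,65,25>
8. #8 pop() → 25, leaving stack <61,82,57,65>

linearizable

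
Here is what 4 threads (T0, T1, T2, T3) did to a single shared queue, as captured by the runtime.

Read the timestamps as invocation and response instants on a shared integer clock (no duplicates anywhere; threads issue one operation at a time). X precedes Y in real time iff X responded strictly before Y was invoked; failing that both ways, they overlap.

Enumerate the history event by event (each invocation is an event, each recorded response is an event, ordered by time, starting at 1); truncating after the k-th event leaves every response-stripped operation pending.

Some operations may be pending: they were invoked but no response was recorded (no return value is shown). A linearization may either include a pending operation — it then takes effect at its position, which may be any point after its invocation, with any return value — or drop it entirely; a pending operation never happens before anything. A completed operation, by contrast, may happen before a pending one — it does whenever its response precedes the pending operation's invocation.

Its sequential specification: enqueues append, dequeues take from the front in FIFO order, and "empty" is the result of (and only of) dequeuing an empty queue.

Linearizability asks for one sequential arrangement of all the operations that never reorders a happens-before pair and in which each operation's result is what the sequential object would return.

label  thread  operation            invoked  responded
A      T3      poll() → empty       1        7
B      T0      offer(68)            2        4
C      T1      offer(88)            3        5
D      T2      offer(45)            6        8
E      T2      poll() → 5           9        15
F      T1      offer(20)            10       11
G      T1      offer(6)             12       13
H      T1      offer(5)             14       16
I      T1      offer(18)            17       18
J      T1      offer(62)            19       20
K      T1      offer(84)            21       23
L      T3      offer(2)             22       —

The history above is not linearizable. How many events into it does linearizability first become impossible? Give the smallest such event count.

a valid linearization of events 1..14 exists, for instance A, B, C, D, E, F, G:
step 1: A poll() → empty — queue <>
step 2: B offer(68) — queue <68>
step 3: C offer(88) — queue <68,88>
step 4: D offer(45) — queue <68,88,45>
step 5: E poll() (pending, included) — queue <88,45>
step 6: F offer(20) — queue <88,45,20>
step 7: G offer(6) — queue <88,45,20,6>
event 15 — E's response, time 15 — after it, nothing linearizes
no escape via the 1 pending operation (H): every completion choice fails
for example A, B, C, D, E, F, G (pending dropped) fails at step 5: E poll() → 5 is not legal there
for example A, B, C, D, F, E, G (pending dropped) fails at step 6: E poll() → 5 is not legal there

15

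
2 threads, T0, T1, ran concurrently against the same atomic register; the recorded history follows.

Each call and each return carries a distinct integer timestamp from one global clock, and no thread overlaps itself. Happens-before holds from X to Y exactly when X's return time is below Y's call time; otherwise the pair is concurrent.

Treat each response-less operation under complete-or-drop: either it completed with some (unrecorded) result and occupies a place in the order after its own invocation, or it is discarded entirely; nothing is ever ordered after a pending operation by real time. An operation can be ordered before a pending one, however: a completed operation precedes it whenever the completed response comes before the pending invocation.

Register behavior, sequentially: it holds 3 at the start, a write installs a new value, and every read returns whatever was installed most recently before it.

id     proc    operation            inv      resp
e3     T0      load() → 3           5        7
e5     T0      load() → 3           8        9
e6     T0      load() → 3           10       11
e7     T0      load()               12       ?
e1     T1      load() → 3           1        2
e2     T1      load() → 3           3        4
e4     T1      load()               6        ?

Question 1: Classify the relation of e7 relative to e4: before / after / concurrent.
Answer: concurrent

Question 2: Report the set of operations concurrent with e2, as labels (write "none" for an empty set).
Answer: none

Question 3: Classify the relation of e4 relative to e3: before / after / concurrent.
Answer: concurrent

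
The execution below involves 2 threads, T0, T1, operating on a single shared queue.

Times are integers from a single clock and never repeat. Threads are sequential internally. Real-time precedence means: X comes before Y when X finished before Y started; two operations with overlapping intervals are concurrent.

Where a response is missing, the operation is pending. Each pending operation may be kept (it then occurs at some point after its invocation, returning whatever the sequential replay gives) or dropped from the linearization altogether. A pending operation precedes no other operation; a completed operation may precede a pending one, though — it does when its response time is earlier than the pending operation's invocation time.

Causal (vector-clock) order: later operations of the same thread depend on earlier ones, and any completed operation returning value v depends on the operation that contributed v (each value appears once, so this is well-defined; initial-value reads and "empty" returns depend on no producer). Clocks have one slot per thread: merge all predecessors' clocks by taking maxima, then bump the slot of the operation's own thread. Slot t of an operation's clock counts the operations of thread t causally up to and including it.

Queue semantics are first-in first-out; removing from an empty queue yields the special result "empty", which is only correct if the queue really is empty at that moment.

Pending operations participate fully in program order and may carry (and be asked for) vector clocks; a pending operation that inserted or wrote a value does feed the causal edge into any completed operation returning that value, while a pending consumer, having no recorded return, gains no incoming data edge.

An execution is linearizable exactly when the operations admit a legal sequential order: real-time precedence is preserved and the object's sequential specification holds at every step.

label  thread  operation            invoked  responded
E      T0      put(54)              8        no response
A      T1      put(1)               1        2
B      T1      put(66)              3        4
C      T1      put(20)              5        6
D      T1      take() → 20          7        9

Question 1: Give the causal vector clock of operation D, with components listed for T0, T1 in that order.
Answer: (0, 4)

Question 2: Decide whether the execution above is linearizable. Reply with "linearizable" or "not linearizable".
not linearizable

through event 8 a valid linearization exists; event 9 (D responding at time 9) ends that
one real-time candidate order over the 4 completed operations — the queue replay rejects it
no escape via the 1 pending operation (E): every completion choice fails
one such order, A, B, C, D (pending dropped), breaks at step 4 where D take() → 20 is illegal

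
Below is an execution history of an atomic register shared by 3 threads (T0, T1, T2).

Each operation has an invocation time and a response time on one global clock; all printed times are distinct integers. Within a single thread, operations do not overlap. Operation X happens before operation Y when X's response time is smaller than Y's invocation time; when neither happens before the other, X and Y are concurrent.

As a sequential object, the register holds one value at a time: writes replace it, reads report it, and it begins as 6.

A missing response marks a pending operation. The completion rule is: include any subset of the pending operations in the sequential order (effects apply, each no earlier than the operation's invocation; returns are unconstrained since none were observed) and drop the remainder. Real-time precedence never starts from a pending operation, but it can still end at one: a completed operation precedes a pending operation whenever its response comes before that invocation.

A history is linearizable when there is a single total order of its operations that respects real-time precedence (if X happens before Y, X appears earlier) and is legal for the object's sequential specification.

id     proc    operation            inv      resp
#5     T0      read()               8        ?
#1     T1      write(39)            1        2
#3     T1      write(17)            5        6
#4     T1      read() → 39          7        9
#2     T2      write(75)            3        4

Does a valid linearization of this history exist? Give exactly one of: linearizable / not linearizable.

not linearizable

events 1..8 are fine; event 9 — the response of #4 at time 9 — makes the prefix non-linearizable
exhaustive check: the 4 completed atomic register ops admit one real-time order; illegal
including or dropping the 1 pending operation (#5) in any combination fails
take #1, #2, #3, #4 (pending dropped): step 4 already fails, because #4 read() → 39 cannot occur there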